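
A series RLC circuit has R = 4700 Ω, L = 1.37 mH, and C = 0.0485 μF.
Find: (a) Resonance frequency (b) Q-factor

Step 1 — Resonance condition Im(Z)=0 gives ω₀ = 1/√(LC).
Step 2 — ω₀ = 1/√(0.00137·4.85e-08) = 1.227e+05 rad/s.
Step 3 — f₀ = ω₀/(2π) = 1.952e+04 Hz.
Step 4 — Series Q: Q = ω₀L/R = 1.227e+05·0.00137/4700 = 0.03576.

(a) f₀ = 1.952e+04 Hz  (b) Q = 0.03576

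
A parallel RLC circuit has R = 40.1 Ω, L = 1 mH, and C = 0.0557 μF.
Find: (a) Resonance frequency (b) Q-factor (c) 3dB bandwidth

Step 1 — Resonance: ω₀ = 1/√(LC) = 1/√(0.001·5.57e-08) = 1.34e+05 rad/s.
Step 2 — f₀ = ω₀/(2π) = 2.133e+04 Hz.
Step 3 — Parallel Q: Q = R/(ω₀L) = 40.1/(1.34e+05·0.001) = 0.2993.
Step 4 — Bandwidth: Δω = ω₀/Q = 4.477e+05 rad/s; BW = Δω/(2π) = 7.126e+04 Hz.

(a) f₀ = 2.133e+04 Hz  (b) Q = 0.2993  (c) BW = 7.126e+04 Hz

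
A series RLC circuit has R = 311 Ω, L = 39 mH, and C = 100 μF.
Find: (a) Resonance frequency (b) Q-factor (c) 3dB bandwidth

Step 1 — Resonance condition Im(Z)=0 gives ω₀ = 1/√(LC).
Step 2 — ω₀ = 1/√(0.039·0.0001) = 506.4 rad/s.
Step 3 — f₀ = ω₀/(2π) = 80.59 Hz.
Step 4 — Series Q: Q = ω₀L/R = 506.4·0.039/311 = 0.0635.
Step 5 — 3dB bandwidth: Δω = ω₀/Q = 7974 rad/s; BW = Δω/(2π) = 1269 Hz.

(a) f₀ = 80.59 Hz  (b) Q = 0.0635  (c) BW = 1269 Hz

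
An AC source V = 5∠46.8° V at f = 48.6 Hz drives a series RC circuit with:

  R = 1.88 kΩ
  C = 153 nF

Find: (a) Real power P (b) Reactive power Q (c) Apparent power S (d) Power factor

Step 1 — Angular frequency: ω = 2π·f = 2π·48.6 = 305.4 rad/s.
Step 2 — Component impedances:
  R: Z = R = 1880 Ω
  C: Z = 1/(jωC) = -j/(ω·C) = 0 - j2.14e+04 Ω
Step 3 — Series combination: Z_total = R + C = 1880 - j2.14e+04 Ω = 2.149e+04∠-85.0° Ω.
Step 4 — Source phasor: V = 5∠46.8° V = 3.423 + j3.645 V.
Step 5 — Current: I = V / Z = -0.000155 + j0.0001735 A = 0.0002327∠131.8° A.
Step 6 — Complex power: S = V·I* = 0.0001018 - j0.001159 VA.
Step 7 — Real power: P = Re(S) = 0.0001018 W.
Step 8 — Reactive power: Q = Im(S) = -0.001159 VAR.
Step 9 — Apparent power: |S| = 0.001164 VA.
Step 10 — Power factor: PF = P/|S| = 0.0875 (leading).

(a) P = 0.0001018 W  (b) Q = -0.001159 VAR  (c) S = 0.001164 VA  (d) PF = 0.0875 (leading)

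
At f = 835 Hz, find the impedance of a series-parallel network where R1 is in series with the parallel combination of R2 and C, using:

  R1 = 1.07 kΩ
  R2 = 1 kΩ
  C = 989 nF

Step 1 — Angular frequency: ω = 2π·f = 2π·835 = 5246 rad/s.
Step 2 — Component impedances:
  R1: Z = R = 1070 Ω
  R2: Z = R = 1000 Ω
  C: Z = 1/(jωC) = -j/(ω·C) = 0 - j192.7 Ω
Step 3 — Parallel branch: R2 || C = 1/(1/R2 + 1/C) = 35.81 - j185.8 Ω.
Step 4 — Series with R1: Z_total = R1 + (R2 || C) = 1106 - j185.8 Ω = 1121∠-9.5° Ω.

Z = 1106 - j185.8 Ω = 1121∠-9.5° Ω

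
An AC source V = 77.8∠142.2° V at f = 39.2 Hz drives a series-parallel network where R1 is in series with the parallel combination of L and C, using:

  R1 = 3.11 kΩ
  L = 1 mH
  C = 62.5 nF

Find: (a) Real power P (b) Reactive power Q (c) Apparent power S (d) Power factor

Step 1 — Angular frequency: ω = 2π·f = 2π·39.2 = 246.3 rad/s.
Step 2 — Component impedances:
  R1: Z = R = 3110 Ω
  L: Z = jωL = j·246.3·0.001 = 0 + j0.2463 Ω
  C: Z = 1/(jωC) = -j/(ω·C) = 0 - j6.496e+04 Ω
Step 3 — Parallel branch: L || C = 1/(1/L + 1/C) = 0 + j0.2463 Ω.
Step 4 — Series with R1: Z_total = R1 + (L || C) = 3110 + j0.2463 Ω = 3110∠0.0° Ω.
Step 5 — Source phasor: V = 77.8∠142.2° V = -61.47 + j47.68 V.
Step 6 — Current: I = V / Z = -0.01977 + j0.01533 A = 0.02502∠142.2° A.
Step 7 — Complex power: S = V·I* = 1.946 + j0.0001541 VA.
Step 8 — Real power: P = Re(S) = 1.946 W.
Step 9 — Reactive power: Q = Im(S) = 0.0001541 VAR.
Step 10 — Apparent power: |S| = 1.946 VA.
Step 11 — Power factor: PF = P/|S| = 1 (lagging).

(a) P = 1.946 W  (b) Q = 0.0001541 VAR  (c) S = 1.946 VA  (d) PF = 1 (lagging)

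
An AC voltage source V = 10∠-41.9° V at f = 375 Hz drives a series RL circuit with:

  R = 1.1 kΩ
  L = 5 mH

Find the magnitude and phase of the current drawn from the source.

Step 1 — Angular frequency: ω = 2π·f = 2π·375 = 2356 rad/s.
Step 2 — Component impedances:
  R: Z = R = 1100 Ω
  L: Z = jωL = j·2356·0.005 = 0 + j11.78 Ω
Step 3 — Series combination: Z_total = R + L = 1100 + j11.78 Ω = 1100∠0.6° Ω.
Step 4 — Source phasor: V = 10∠-41.9° V = 7.443 - j6.678 V.
Step 5 — Ohm's law: I = V / Z_total = (7.443 - j6.678) / (1100 + j11.78) = 0.006701 - j0.006143 A.
Step 6 — Convert to polar: |I| = 0.00909 A, ∠I = -42.5°.

I = 0.00909∠-42.5° A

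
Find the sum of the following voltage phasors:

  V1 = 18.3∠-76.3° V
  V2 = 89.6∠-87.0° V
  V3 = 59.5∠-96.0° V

Step 1 — Convert each phasor to rectangular form:
  V1 = 18.3·(cos(-76.3°) + j·sin(-76.3°)) = 4.334 - j17.78 V
  V2 = 89.6·(cos(-87.0°) + j·sin(-87.0°)) = 4.689 - j89.48 V
  V3 = 59.5·(cos(-96.0°) + j·sin(-96.0°)) = -6.219 - j59.17 V
Step 2 — Sum components: V_total = 2.804 - j166.4 V.
Step 3 — Convert to polar: |V_total| = 166.5 V, ∠V_total = -89.0°.

V_total = 166.5∠-89.0° V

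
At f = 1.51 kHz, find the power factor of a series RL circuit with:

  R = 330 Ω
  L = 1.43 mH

Step 1 — Angular frequency: ω = 2π·f = 2π·1510 = 9488 rad/s.
Step 2 — Component impedances:
  R: Z = R = 330 Ω
  L: Z = jωL = j·9488·0.00143 = 0 + j13.57 Ω
Step 3 — Series combination: Z_total = R + L = 330 + j13.57 Ω = 330.3∠2.4° Ω.
Step 4 — Power factor: PF = cos(φ) = Re(Z)/|Z| = 330/330.28 = 0.9992.
Step 5 — Type: Im(Z) = 13.57 ⇒ lagging (phase φ = 2.4°).

PF = 0.9992 (lagging, φ = 2.4°)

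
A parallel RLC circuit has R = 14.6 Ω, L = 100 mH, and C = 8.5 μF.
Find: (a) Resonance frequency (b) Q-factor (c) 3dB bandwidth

Step 1 — Resonance: ω₀ = 1/√(LC) = 1/√(0.1·8.5e-06) = 1085 rad/s.
Step 2 — f₀ = ω₀/(2π) = 172.6 Hz.
Step 3 — Parallel Q: Q = R/(ω₀L) = 14.6/(1085·0.1) = 0.1346.
Step 4 — Bandwidth: Δω = ω₀/Q = 8058 rad/s; BW = Δω/(2π) = 1282 Hz.

(a) f₀ = 172.6 Hz  (b) Q = 0.1346  (c) BW = 1282 Hz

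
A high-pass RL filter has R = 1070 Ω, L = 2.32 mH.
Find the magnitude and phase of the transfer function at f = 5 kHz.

Step 1 — Angular frequency: ω = 2π·5000 = 3.142e+04 rad/s.
Step 2 — Transfer function: H(jω) = jωL/(R + jωL).
Step 3 — Numerator jωL = j·72.88; denominator R + jωL = 1070 + j72.88.
Step 4 — H = 0.004618 + j0.0678.
Step 5 — Magnitude: |H| = 0.06796 (-23.4 dB); phase: φ = 86.1°.

|H| = 0.06796 (-23.4 dB), φ = 86.1°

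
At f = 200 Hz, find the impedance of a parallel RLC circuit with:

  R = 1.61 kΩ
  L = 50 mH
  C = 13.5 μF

Step 1 — Angular frequency: ω = 2π·f = 2π·200 = 1257 rad/s.
Step 2 — Component impedances:
  R: Z = R = 1610 Ω
  L: Z = jωL = j·1257·0.05 = 0 + j62.83 Ω
  C: Z = 1/(jωC) = -j/(ω·C) = 0 - j58.95 Ω
Step 3 — Parallel combination: 1/Z_total = 1/R + 1/L + 1/C; Z_total = 417.9 - j705.8 Ω = 820.2∠-59.4° Ω.

Z = 417.9 - j705.8 Ω = 820.2∠-59.4° Ω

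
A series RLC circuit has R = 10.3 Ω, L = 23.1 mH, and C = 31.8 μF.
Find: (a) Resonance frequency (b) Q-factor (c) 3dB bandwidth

Step 1 — Resonance condition Im(Z)=0 gives ω₀ = 1/√(LC).
Step 2 — ω₀ = 1/√(0.0231·3.18e-05) = 1167 rad/s.
Step 3 — f₀ = ω₀/(2π) = 185.7 Hz.
Step 4 — Series Q: Q = ω₀L/R = 1167·0.0231/10.3 = 2.617.
Step 5 — 3dB bandwidth: Δω = ω₀/Q = 445.9 rad/s; BW = Δω/(2π) = 70.97 Hz.

(a) f₀ = 185.7 Hz  (b) Q = 2.617  (c) BW = 70.97 Hz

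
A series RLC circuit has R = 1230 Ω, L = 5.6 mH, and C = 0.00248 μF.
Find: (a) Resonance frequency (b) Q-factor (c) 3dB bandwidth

Step 1 — Resonance: ω₀ = 1/√(LC) = 1/√(0.0056·2.48e-09) = 2.683e+05 rad/s.
Step 2 — f₀ = ω₀/(2π) = 4.271e+04 Hz.
Step 3 — Series Q: Q = ω₀L/R = 2.683e+05·0.0056/1230 = 1.222.
Step 4 — Bandwidth: Δω = ω₀/Q = 2.196e+05 rad/s; BW = Δω/(2π) = 3.496e+04 Hz.

(a) f₀ = 4.271e+04 Hz  (b) Q = 1.222  (c) BW = 3.496e+04 Hz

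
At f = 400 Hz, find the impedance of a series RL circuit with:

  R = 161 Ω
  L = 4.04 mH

Step 1 — Angular frequency: ω = 2π·f = 2π·400 = 2513 rad/s.
Step 2 — Component impedances:
  R: Z = R = 161 Ω
  L: Z = jωL = j·2513·0.00404 = 0 + j10.15 Ω
Step 3 — Series combination: Z_total = R + L = 161 + j10.15 Ω = 161.3∠3.6° Ω.

Z = 161 + j10.15 Ω = 161.3∠3.6° Ω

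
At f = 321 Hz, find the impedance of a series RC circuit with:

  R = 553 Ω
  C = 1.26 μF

Step 1 — Angular frequency: ω = 2π·f = 2π·321 = 2017 rad/s.
Step 2 — Component impedances:
  R: Z = R = 553 Ω
  C: Z = 1/(jωC) = -j/(ω·C) = 0 - j393.5 Ω
Step 3 — Series combination: Z_total = R + C = 553 - j393.5 Ω = 678.7∠-35.4° Ω.

Z = 553 - j393.5 Ω = 678.7∠-35.4° Ω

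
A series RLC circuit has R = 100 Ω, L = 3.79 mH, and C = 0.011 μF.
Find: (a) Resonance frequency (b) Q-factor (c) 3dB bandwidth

Step 1 — Resonance: ω₀ = 1/√(LC) = 1/√(0.00379·1.1e-08) = 1.549e+05 rad/s.
Step 2 — f₀ = ω₀/(2π) = 2.465e+04 Hz.
Step 3 — Series Q: Q = ω₀L/R = 1.549e+05·0.00379/100 = 5.87.
Step 4 — Bandwidth: Δω = ω₀/Q = 2.639e+04 rad/s; BW = Δω/(2π) = 4199 Hz.

(a) f₀ = 2.465e+04 Hz  (b) Q = 5.87  (c) BW = 4199 Hz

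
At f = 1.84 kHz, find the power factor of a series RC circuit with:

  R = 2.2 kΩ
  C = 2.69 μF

Step 1 — Angular frequency: ω = 2π·f = 2π·1840 = 1.156e+04 rad/s.
Step 2 — Component impedances:
  R: Z = R = 2200 Ω
  C: Z = 1/(jωC) = -j/(ω·C) = 0 - j32.16 Ω
Step 3 — Series combination: Z_total = R + C = 2200 - j32.16 Ω = 2200∠-0.8° Ω.
Step 4 — Power factor: PF = cos(φ) = Re(Z)/|Z| = 2200/2200.2 = 0.9999.
Step 5 — Type: Im(Z) = -32.16 ⇒ leading (phase φ = -0.8°).

PF = 0.9999 (leading, φ = -0.8°)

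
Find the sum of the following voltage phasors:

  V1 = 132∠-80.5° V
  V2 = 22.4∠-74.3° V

Step 1 — Convert each phasor to rectangular form:
  V1 = 132·(cos(-80.5°) + j·sin(-80.5°)) = 21.79 - j130.2 V
  V2 = 22.4·(cos(-74.3°) + j·sin(-74.3°)) = 6.061 - j21.56 V
Step 2 — Sum components: V_total = 27.85 - j151.8 V.
Step 3 — Convert to polar: |V_total| = 154.3 V, ∠V_total = -79.6°.

V_total = 154.3∠-79.6° V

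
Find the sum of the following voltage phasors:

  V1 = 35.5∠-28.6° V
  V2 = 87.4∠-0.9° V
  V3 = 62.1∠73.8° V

Step 1 — Convert each phasor to rectangular form:
  V1 = 35.5·(cos(-28.6°) + j·sin(-28.6°)) = 31.17 - j16.99 V
  V2 = 87.4·(cos(-0.9°) + j·sin(-0.9°)) = 87.39 - j1.373 V
  V3 = 62.1·(cos(73.8°) + j·sin(73.8°)) = 17.33 + j59.63 V
Step 2 — Sum components: V_total = 135.9 + j41.27 V.
Step 3 — Convert to polar: |V_total| = 142 V, ∠V_total = 16.9°.

V_total = 142∠16.9° V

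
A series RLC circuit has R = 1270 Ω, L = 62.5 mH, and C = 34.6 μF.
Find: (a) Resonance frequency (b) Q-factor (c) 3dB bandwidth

Step 1 — Resonance condition Im(Z)=0 gives ω₀ = 1/√(LC).
Step 2 — ω₀ = 1/√(0.0625·3.46e-05) = 680 rad/s.
Step 3 — f₀ = ω₀/(2π) = 108.2 Hz.
Step 4 — Series Q: Q = ω₀L/R = 680·0.0625/1270 = 0.03347.
Step 5 — 3dB bandwidth: Δω = ω₀/Q = 2.032e+04 rad/s; BW = Δω/(2π) = 3234 Hz.

(a) f₀ = 108.2 Hz  (b) Q = 0.03347  (c) BW = 3234 Hz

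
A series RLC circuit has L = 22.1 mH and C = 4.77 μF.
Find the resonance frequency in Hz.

Step 1 — Resonance condition Im(Z)=0 gives ω₀ = 1/√(LC).
Step 2 — ω₀ = 1/√(0.0221·4.77e-06) = 3080 rad/s.
Step 3 — f₀ = ω₀/(2π) = 490.2 Hz.

f₀ = 490.2 Hz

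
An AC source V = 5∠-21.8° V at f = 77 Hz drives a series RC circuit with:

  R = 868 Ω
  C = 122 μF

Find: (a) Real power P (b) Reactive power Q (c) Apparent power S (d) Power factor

Step 1 — Angular frequency: ω = 2π·f = 2π·77 = 483.8 rad/s.
Step 2 — Component impedances:
  R: Z = R = 868 Ω
  C: Z = 1/(jωC) = -j/(ω·C) = 0 - j16.94 Ω
Step 3 — Series combination: Z_total = R + C = 868 - j16.94 Ω = 868.2∠-1.1° Ω.
Step 4 — Source phasor: V = 5∠-21.8° V = 4.642 - j1.857 V.
Step 5 — Current: I = V / Z = 0.005388 - j0.002034 A = 0.005759∠-20.7° A.
Step 6 — Complex power: S = V·I* = 0.02879 - j0.000562 VA.
Step 7 — Real power: P = Re(S) = 0.02879 W.
Step 8 — Reactive power: Q = Im(S) = -0.000562 VAR.
Step 9 — Apparent power: |S| = 0.0288 VA.
Step 10 — Power factor: PF = P/|S| = 0.9998 (leading).

(a) P = 0.02879 W  (b) Q = -0.000562 VAR  (c) S = 0.0288 VA  (d) PF = 0.9998 (leading)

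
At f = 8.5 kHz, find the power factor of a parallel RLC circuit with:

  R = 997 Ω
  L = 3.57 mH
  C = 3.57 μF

Step 1 — Angular frequency: ω = 2π·f = 2π·8500 = 5.341e+04 rad/s.
Step 2 — Component impedances:
  R: Z = R = 997 Ω
  L: Z = jωL = j·5.341e+04·0.00357 = 0 + j190.7 Ω
  C: Z = 1/(jωC) = -j/(ω·C) = 0 - j5.245 Ω
Step 3 — Parallel combination: 1/Z_total = 1/R + 1/L + 1/C; Z_total = 0.02917 - j5.393 Ω = 5.393∠-89.7° Ω.
Step 4 — Power factor: PF = cos(φ) = Re(Z)/|Z| = 0.02917/5.393 = 0.005409.
Step 5 — Type: Im(Z) = -5.393 ⇒ leading (phase φ = -89.7°).

PF = 0.005409 (leading, φ = -89.7°)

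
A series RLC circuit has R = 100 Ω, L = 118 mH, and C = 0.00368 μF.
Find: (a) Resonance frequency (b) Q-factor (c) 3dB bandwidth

Step 1 — Resonance: ω₀ = 1/√(LC) = 1/√(0.118·3.68e-09) = 4.799e+04 rad/s.
Step 2 — f₀ = ω₀/(2π) = 7638 Hz.
Step 3 — Series Q: Q = ω₀L/R = 4.799e+04·0.118/100 = 56.63.
Step 4 — Bandwidth: Δω = ω₀/Q = 847.5 rad/s; BW = Δω/(2π) = 134.9 Hz.

(a) f₀ = 7638 Hz  (b) Q = 56.63  (c) BW = 134.9 Hz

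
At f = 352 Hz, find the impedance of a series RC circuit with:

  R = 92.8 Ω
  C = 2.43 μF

Step 1 — Angular frequency: ω = 2π·f = 2π·352 = 2212 rad/s.
Step 2 — Component impedances:
  R: Z = R = 92.8 Ω
  C: Z = 1/(jωC) = -j/(ω·C) = 0 - j186.1 Ω
Step 3 — Series combination: Z_total = R + C = 92.8 - j186.1 Ω = 207.9∠-63.5° Ω.

Z = 92.8 - j186.1 Ω = 207.9∠-63.5° Ω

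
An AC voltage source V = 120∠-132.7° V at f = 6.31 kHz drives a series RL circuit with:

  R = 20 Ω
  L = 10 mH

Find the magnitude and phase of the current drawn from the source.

Step 1 — Angular frequency: ω = 2π·f = 2π·6310 = 3.965e+04 rad/s.
Step 2 — Component impedances:
  R: Z = R = 20 Ω
  L: Z = jωL = j·3.965e+04·0.01 = 0 + j396.5 Ω
Step 3 — Series combination: Z_total = R + L = 20 + j396.5 Ω = 397∠87.1° Ω.
Step 4 — Source phasor: V = 120∠-132.7° V = -81.38 - j88.19 V.
Step 5 — Ohm's law: I = V / Z_total = (-81.38 - j88.19) / (20 + j396.5) = -0.2322 + j0.1935 A.
Step 6 — Convert to polar: |I| = 0.3023 A, ∠I = 140.2°.

I = 0.3023∠140.2° A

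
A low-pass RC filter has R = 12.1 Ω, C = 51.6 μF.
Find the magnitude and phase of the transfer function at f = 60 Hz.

Step 1 — Angular frequency: ω = 2π·60 = 377 rad/s.
Step 2 — Transfer function: H(jω) = 1/(1 + jωRC).
Step 3 — Denominator: 1 + jωRC = 1 + j·377·12.1·5.16e-05 = 1 + j0.2354.
Step 4 — H = 0.9475 - j0.223.
Step 5 — Magnitude: |H| = 0.9734 (-0.2 dB); phase: φ = -13.2°.

|H| = 0.9734 (-0.2 dB), φ = -13.2°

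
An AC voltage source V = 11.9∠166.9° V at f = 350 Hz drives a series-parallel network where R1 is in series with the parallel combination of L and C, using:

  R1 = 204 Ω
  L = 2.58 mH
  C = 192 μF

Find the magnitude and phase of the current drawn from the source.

Step 1 — Angular frequency: ω = 2π·f = 2π·350 = 2199 rad/s.
Step 2 — Component impedances:
  R1: Z = R = 204 Ω
  L: Z = jωL = j·2199·0.00258 = 0 + j5.674 Ω
  C: Z = 1/(jωC) = -j/(ω·C) = 0 - j2.368 Ω
Step 3 — Parallel branch: L || C = 1/(1/L + 1/C) = 0 - j4.065 Ω.
Step 4 — Series with R1: Z_total = R1 + (L || C) = 204 - j4.065 Ω = 204∠-1.1° Ω.
Step 5 — Source phasor: V = 11.9∠166.9° V = -11.59 + j2.697 V.
Step 6 — Ohm's law: I = V / Z_total = (-11.59 + j2.697) / (204 - j4.065) = -0.05706 + j0.01208 A.
Step 7 — Convert to polar: |I| = 0.05832 A, ∠I = 168.0°.

I = 0.05832∠168.0° A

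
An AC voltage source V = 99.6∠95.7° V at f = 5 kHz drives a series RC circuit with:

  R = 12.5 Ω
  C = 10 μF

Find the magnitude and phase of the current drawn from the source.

Step 1 — Angular frequency: ω = 2π·f = 2π·5000 = 3.142e+04 rad/s.
Step 2 — Component impedances:
  R: Z = R = 12.5 Ω
  C: Z = 1/(jωC) = -j/(ω·C) = 0 - j3.183 Ω
Step 3 — Series combination: Z_total = R + C = 12.5 - j3.183 Ω = 12.9∠-14.3° Ω.
Step 4 — Source phasor: V = 99.6∠95.7° V = -9.892 + j99.11 V.
Step 5 — Ohm's law: I = V / Z_total = (-9.892 + j99.11) / (12.5 - j3.183) = -2.639 + j7.257 A.
Step 6 — Convert to polar: |I| = 7.722 A, ∠I = 110.0°.

I = 7.722∠110.0° A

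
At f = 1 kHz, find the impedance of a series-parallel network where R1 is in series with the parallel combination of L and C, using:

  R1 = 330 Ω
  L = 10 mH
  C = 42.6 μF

Step 1 — Angular frequency: ω = 2π·f = 2π·1000 = 6283 rad/s.
Step 2 — Component impedances:
  R1: Z = R = 330 Ω
  L: Z = jωL = j·6283·0.01 = 0 + j62.83 Ω
  C: Z = 1/(jωC) = -j/(ω·C) = 0 - j3.736 Ω
Step 3 — Parallel branch: L || C = 1/(1/L + 1/C) = 0 - j3.972 Ω.
Step 4 — Series with R1: Z_total = R1 + (L || C) = 330 - j3.972 Ω = 330∠-0.7° Ω.

Z = 330 - j3.972 Ω = 330∠-0.7° Ω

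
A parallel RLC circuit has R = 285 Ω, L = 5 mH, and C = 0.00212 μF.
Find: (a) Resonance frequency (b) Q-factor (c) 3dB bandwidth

Step 1 — Resonance: ω₀ = 1/√(LC) = 1/√(0.005·2.12e-09) = 3.071e+05 rad/s.
Step 2 — f₀ = ω₀/(2π) = 4.888e+04 Hz.
Step 3 — Parallel Q: Q = R/(ω₀L) = 285/(3.071e+05·0.005) = 0.1856.
Step 4 — Bandwidth: Δω = ω₀/Q = 1.655e+06 rad/s; BW = Δω/(2π) = 2.634e+05 Hz.

(a) f₀ = 4.888e+04 Hz  (b) Q = 0.1856  (c) BW = 2.634e+05 Hz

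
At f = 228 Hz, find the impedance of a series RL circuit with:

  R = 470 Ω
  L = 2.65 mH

Step 1 — Angular frequency: ω = 2π·f = 2π·228 = 1433 rad/s.
Step 2 — Component impedances:
  R: Z = R = 470 Ω
  L: Z = jωL = j·1433·0.00265 = 0 + j3.796 Ω
Step 3 — Series combination: Z_total = R + L = 470 + j3.796 Ω = 470∠0.5° Ω.

Z = 470 + j3.796 Ω = 470∠0.5° Ω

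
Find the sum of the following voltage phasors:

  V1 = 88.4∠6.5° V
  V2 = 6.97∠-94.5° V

Step 1 — Convert each phasor to rectangular form:
  V1 = 88.4·(cos(6.5°) + j·sin(6.5°)) = 87.83 + j10.01 V
  V2 = 6.97·(cos(-94.5°) + j·sin(-94.5°)) = -0.5469 - j6.949 V
Step 2 — Sum components: V_total = 87.28 + j3.059 V.
Step 3 — Convert to polar: |V_total| = 87.34 V, ∠V_total = 2.0°.

V_total = 87.34∠2.0° V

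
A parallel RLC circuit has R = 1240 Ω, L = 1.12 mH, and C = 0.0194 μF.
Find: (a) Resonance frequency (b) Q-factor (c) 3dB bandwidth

Step 1 — Resonance: ω₀ = 1/√(LC) = 1/√(0.00112·1.94e-08) = 2.145e+05 rad/s.
Step 2 — f₀ = ω₀/(2π) = 3.414e+04 Hz.
Step 3 — Parallel Q: Q = R/(ω₀L) = 1240/(2.145e+05·0.00112) = 5.161.
Step 4 — Bandwidth: Δω = ω₀/Q = 4.157e+04 rad/s; BW = Δω/(2π) = 6616 Hz.

(a) f₀ = 3.414e+04 Hz  (b) Q = 5.161  (c) BW = 6616 Hz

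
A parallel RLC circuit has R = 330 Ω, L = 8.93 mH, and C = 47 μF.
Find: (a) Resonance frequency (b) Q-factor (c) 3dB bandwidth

Step 1 — Resonance: ω₀ = 1/√(LC) = 1/√(0.00893·4.7e-05) = 1544 rad/s.
Step 2 — f₀ = ω₀/(2π) = 245.7 Hz.
Step 3 — Parallel Q: Q = R/(ω₀L) = 330/(1544·0.00893) = 23.94.
Step 4 — Bandwidth: Δω = ω₀/Q = 64.47 rad/s; BW = Δω/(2π) = 10.26 Hz.

(a) f₀ = 245.7 Hz  (b) Q = 23.94  (c) BW = 10.26 Hz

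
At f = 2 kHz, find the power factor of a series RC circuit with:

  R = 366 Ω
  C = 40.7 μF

Step 1 — Angular frequency: ω = 2π·f = 2π·2000 = 1.257e+04 rad/s.
Step 2 — Component impedances:
  R: Z = R = 366 Ω
  C: Z = 1/(jωC) = -j/(ω·C) = 0 - j1.955 Ω
Step 3 — Series combination: Z_total = R + C = 366 - j1.955 Ω = 366∠-0.3° Ω.
Step 4 — Power factor: PF = cos(φ) = Re(Z)/|Z| = 366/366 = 1.
Step 5 — Type: Im(Z) = -1.955 ⇒ leading (phase φ = -0.3°).

PF = 1 (leading, φ = -0.3°)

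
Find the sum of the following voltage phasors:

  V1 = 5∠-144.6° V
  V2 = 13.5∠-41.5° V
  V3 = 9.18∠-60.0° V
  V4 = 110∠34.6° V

Step 1 — Convert each phasor to rectangular form:
  V1 = 5·(cos(-144.6°) + j·sin(-144.6°)) = -4.076 - j2.896 V
  V2 = 13.5·(cos(-41.5°) + j·sin(-41.5°)) = 10.11 - j8.945 V
  V3 = 9.18·(cos(-60.0°) + j·sin(-60.0°)) = 4.59 - j7.95 V
  V4 = 110·(cos(34.6°) + j·sin(34.6°)) = 90.55 + j62.46 V
Step 2 — Sum components: V_total = 101.2 + j42.67 V.
Step 3 — Convert to polar: |V_total| = 109.8 V, ∠V_total = 22.9°.

V_total = 109.8∠22.9° V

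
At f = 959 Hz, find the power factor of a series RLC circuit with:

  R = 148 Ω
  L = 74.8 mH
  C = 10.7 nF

Step 1 — Angular frequency: ω = 2π·f = 2π·959 = 6026 rad/s.
Step 2 — Component impedances:
  R: Z = R = 148 Ω
  L: Z = jωL = j·6026·0.0748 = 0 + j450.7 Ω
  C: Z = 1/(jωC) = -j/(ω·C) = 0 - j1.551e+04 Ω
Step 3 — Series combination: Z_total = R + L + C = 148 - j1.506e+04 Ω = 1.506e+04∠-89.4° Ω.
Step 4 — Power factor: PF = cos(φ) = Re(Z)/|Z| = 148/1.506e+04 = 0.009827.
Step 5 — Type: Im(Z) = -1.506e+04 ⇒ leading (phase φ = -89.4°).

PF = 0.009827 (leading, φ = -89.4°)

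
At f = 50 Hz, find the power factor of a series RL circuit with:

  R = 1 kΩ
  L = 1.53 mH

Step 1 — Angular frequency: ω = 2π·f = 2π·50 = 314.2 rad/s.
Step 2 — Component impedances:
  R: Z = R = 1000 Ω
  L: Z = jωL = j·314.2·0.00153 = 0 + j0.4807 Ω
Step 3 — Series combination: Z_total = R + L = 1000 + j0.4807 Ω = 1000∠0.0° Ω.
Step 4 — Power factor: PF = cos(φ) = Re(Z)/|Z| = 1000/1000 = 1.
Step 5 — Type: Im(Z) = 0.4807 ⇒ lagging (phase φ = 0.0°).

PF = 1 (lagging, φ = 0.0°)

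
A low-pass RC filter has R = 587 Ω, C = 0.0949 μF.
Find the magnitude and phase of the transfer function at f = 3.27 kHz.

Step 1 — Angular frequency: ω = 2π·3270 = 2.055e+04 rad/s.
Step 2 — Transfer function: H(jω) = 1/(1 + jωRC).
Step 3 — Denominator: 1 + jωRC = 1 + j·2.055e+04·587·9.49e-08 = 1 + j1.145.
Step 4 — H = 0.4329 - j0.4955.
Step 5 — Magnitude: |H| = 0.658 (-3.6 dB); phase: φ = -48.9°.

|H| = 0.658 (-3.6 dB), φ = -48.9°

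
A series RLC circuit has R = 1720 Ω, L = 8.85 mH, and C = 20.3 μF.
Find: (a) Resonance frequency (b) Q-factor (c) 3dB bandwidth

Step 1 — Resonance: ω₀ = 1/√(LC) = 1/√(0.00885·2.03e-05) = 2359 rad/s.
Step 2 — f₀ = ω₀/(2π) = 375.5 Hz.
Step 3 — Series Q: Q = ω₀L/R = 2359·0.00885/1720 = 0.01214.
Step 4 — Bandwidth: Δω = ω₀/Q = 1.944e+05 rad/s; BW = Δω/(2π) = 3.093e+04 Hz.

(a) f₀ = 375.5 Hz  (b) Q = 0.01214  (c) BW = 3.093e+04 Hz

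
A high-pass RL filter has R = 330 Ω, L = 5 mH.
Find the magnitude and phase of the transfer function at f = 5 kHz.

Step 1 — Angular frequency: ω = 2π·5000 = 3.142e+04 rad/s.
Step 2 — Transfer function: H(jω) = jωL/(R + jωL).
Step 3 — Numerator jωL = j·157.1; denominator R + jωL = 330 + j157.1.
Step 4 — H = 0.1847 + j0.3881.
Step 5 — Magnitude: |H| = 0.4298 (-7.3 dB); phase: φ = 64.5°.

|H| = 0.4298 (-7.3 dB), φ = 64.5°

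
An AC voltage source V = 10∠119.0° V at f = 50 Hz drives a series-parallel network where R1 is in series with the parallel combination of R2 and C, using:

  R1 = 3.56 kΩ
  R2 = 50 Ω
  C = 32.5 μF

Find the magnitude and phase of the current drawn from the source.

Step 1 — Angular frequency: ω = 2π·f = 2π·50 = 314.2 rad/s.
Step 2 — Component impedances:
  R1: Z = R = 3560 Ω
  R2: Z = R = 50 Ω
  C: Z = 1/(jωC) = -j/(ω·C) = 0 - j97.94 Ω
Step 3 — Parallel branch: R2 || C = 1/(1/R2 + 1/C) = 39.66 - j20.25 Ω.
Step 4 — Series with R1: Z_total = R1 + (R2 || C) = 3600 - j20.25 Ω = 3600∠-0.3° Ω.
Step 5 — Source phasor: V = 10∠119.0° V = -4.848 + j8.746 V.
Step 6 — Ohm's law: I = V / Z_total = (-4.848 + j8.746) / (3600 - j20.25) = -0.00136 + j0.002422 A.
Step 7 — Convert to polar: |I| = 0.002778 A, ∠I = 119.3°.

I = 0.002778∠119.3° A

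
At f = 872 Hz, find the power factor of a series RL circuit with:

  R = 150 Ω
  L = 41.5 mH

Step 1 — Angular frequency: ω = 2π·f = 2π·872 = 5479 rad/s.
Step 2 — Component impedances:
  R: Z = R = 150 Ω
  L: Z = jωL = j·5479·0.0415 = 0 + j227.4 Ω
Step 3 — Series combination: Z_total = R + L = 150 + j227.4 Ω = 272.4∠56.6° Ω.
Step 4 — Power factor: PF = cos(φ) = Re(Z)/|Z| = 150/272.4 = 0.5507.
Step 5 — Type: Im(Z) = 227.4 ⇒ lagging (phase φ = 56.6°).

PF = 0.5507 (lagging, φ = 56.6°)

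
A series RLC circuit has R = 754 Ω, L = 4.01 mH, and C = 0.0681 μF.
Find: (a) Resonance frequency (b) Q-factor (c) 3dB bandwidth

Step 1 — Resonance: ω₀ = 1/√(LC) = 1/√(0.00401·6.81e-08) = 6.051e+04 rad/s.
Step 2 — f₀ = ω₀/(2π) = 9631 Hz.
Step 3 — Series Q: Q = ω₀L/R = 6.051e+04·0.00401/754 = 0.3218.
Step 4 — Bandwidth: Δω = ω₀/Q = 1.88e+05 rad/s; BW = Δω/(2π) = 2.993e+04 Hz.

(a) f₀ = 9631 Hz  (b) Q = 0.3218  (c) BW = 2.993e+04 Hz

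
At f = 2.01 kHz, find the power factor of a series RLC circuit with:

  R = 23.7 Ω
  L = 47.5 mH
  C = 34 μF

Step 1 — Angular frequency: ω = 2π·f = 2π·2010 = 1.263e+04 rad/s.
Step 2 — Component impedances:
  R: Z = R = 23.7 Ω
  L: Z = jωL = j·1.263e+04·0.0475 = 0 + j599.9 Ω
  C: Z = 1/(jωC) = -j/(ω·C) = 0 - j2.329 Ω
Step 3 — Series combination: Z_total = R + L + C = 23.7 + j597.6 Ω = 598∠87.7° Ω.
Step 4 — Power factor: PF = cos(φ) = Re(Z)/|Z| = 23.7/598 = 0.03963.
Step 5 — Type: Im(Z) = 597.6 ⇒ lagging (phase φ = 87.7°).

PF = 0.03963 (lagging, φ = 87.7°)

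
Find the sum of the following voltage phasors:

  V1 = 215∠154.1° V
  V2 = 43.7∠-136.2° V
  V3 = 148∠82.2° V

Step 1 — Convert each phasor to rectangular form:
  V1 = 215·(cos(154.1°) + j·sin(154.1°)) = -193.4 + j93.91 V
  V2 = 43.7·(cos(-136.2°) + j·sin(-136.2°)) = -31.54 - j30.25 V
  V3 = 148·(cos(82.2°) + j·sin(82.2°)) = 20.09 + j146.6 V
Step 2 — Sum components: V_total = -204.9 + j210.3 V.
Step 3 — Convert to polar: |V_total| = 293.6 V, ∠V_total = 134.2°.

V_total = 293.6∠134.2° V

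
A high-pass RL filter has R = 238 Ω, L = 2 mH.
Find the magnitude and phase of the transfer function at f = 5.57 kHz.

Step 1 — Angular frequency: ω = 2π·5570 = 3.5e+04 rad/s.
Step 2 — Transfer function: H(jω) = jωL/(R + jωL).
Step 3 — Numerator jωL = j·69.99; denominator R + jωL = 238 + j69.99.
Step 4 — H = 0.07961 + j0.2707.
Step 5 — Magnitude: |H| = 0.2821 (-11.0 dB); phase: φ = 73.6°.

|H| = 0.2821 (-11.0 dB), φ = 73.6°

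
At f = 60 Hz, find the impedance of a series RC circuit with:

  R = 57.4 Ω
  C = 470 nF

Step 1 — Angular frequency: ω = 2π·f = 2π·60 = 377 rad/s.
Step 2 — Component impedances:
  R: Z = R = 57.4 Ω
  C: Z = 1/(jωC) = -j/(ω·C) = 0 - j5644 Ω
Step 3 — Series combination: Z_total = R + C = 57.4 - j5644 Ω = 5644∠-89.4° Ω.

Z = 57.4 - j5644 Ω = 5644∠-89.4° Ω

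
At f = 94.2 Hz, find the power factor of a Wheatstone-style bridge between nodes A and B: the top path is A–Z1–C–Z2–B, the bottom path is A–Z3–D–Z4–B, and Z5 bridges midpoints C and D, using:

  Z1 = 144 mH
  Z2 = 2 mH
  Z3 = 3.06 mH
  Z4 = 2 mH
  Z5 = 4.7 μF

Step 1 — Angular frequency: ω = 2π·f = 2π·94.2 = 591.9 rad/s.
Step 2 — Component impedances:
  Z1: Z = jωL = j·591.9·0.144 = 0 + j85.23 Ω
  Z2: Z = jωL = j·591.9·0.002 = 0 + j1.184 Ω
  Z3: Z = jωL = j·591.9·0.00306 = 0 + j1.811 Ω
  Z4: Z = jωL = j·591.9·0.002 = 0 + j1.184 Ω
  Z5: Z = 1/(jωC) = -j/(ω·C) = 0 - j359.5 Ω
Step 3 — Bridge requires nodal analysis (the Z5 bridge couples midpoints C and D, so the two paths cannot be reduced to a simple series/parallel combination). Setting node B to ground and injecting 1 A at node A, the 3-node admittance system at A, C, D solves to V_A = Z_AB = 0 + j2.898 Ω = 2.898∠90.0° Ω.
Step 4 — Power factor: PF = cos(φ) = Re(Z)/|Z| = 0/2.898 = 0.
Step 5 — Type: Im(Z) = 2.898 ⇒ lagging (phase φ = 90.0°).

PF = 0 (lagging, φ = 90.0°)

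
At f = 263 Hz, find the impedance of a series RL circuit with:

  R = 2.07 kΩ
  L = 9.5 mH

Step 1 — Angular frequency: ω = 2π·f = 2π·263 = 1652 rad/s.
Step 2 — Component impedances:
  R: Z = R = 2070 Ω
  L: Z = jωL = j·1652·0.0095 = 0 + j15.7 Ω
Step 3 — Series combination: Z_total = R + L = 2070 + j15.7 Ω = 2070∠0.4° Ω.

Z = 2070 + j15.7 Ω = 2070∠0.4° Ω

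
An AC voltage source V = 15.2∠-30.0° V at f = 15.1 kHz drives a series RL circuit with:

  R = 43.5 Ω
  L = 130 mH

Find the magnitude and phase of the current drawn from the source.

Step 1 — Angular frequency: ω = 2π·f = 2π·1.51e+04 = 9.488e+04 rad/s.
Step 2 — Component impedances:
  R: Z = R = 43.5 Ω
  L: Z = jωL = j·9.488e+04·0.13 = 0 + j1.233e+04 Ω
Step 3 — Series combination: Z_total = R + L = 43.5 + j1.233e+04 Ω = 1.233e+04∠89.8° Ω.
Step 4 — Source phasor: V = 15.2∠-30.0° V = 13.16 - j7.6 V.
Step 5 — Ohm's law: I = V / Z_total = (13.16 - j7.6) / (43.5 + j1.233e+04) = -0.0006124 - j0.001069 A.
Step 6 — Convert to polar: |I| = 0.001232 A, ∠I = -119.8°.

I = 0.001232∠-119.8° A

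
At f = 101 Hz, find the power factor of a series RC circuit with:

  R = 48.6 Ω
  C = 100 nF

Step 1 — Angular frequency: ω = 2π·f = 2π·101 = 634.6 rad/s.
Step 2 — Component impedances:
  R: Z = R = 48.6 Ω
  C: Z = 1/(jωC) = -j/(ω·C) = 0 - j1.576e+04 Ω
Step 3 — Series combination: Z_total = R + C = 48.6 - j1.576e+04 Ω = 1.576e+04∠-89.8° Ω.
Step 4 — Power factor: PF = cos(φ) = Re(Z)/|Z| = 48.6/1.576e+04 = 0.003084.
Step 5 — Type: Im(Z) = -1.576e+04 ⇒ leading (phase φ = -89.8°).

PF = 0.003084 (leading, φ = -89.8°)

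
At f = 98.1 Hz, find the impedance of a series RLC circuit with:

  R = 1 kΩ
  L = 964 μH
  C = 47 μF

Step 1 — Angular frequency: ω = 2π·f = 2π·98.1 = 616.4 rad/s.
Step 2 — Component impedances:
  R: Z = R = 1000 Ω
  L: Z = jωL = j·616.4·0.000964 = 0 + j0.5942 Ω
  C: Z = 1/(jωC) = -j/(ω·C) = 0 - j34.52 Ω
Step 3 — Series combination: Z_total = R + L + C = 1000 - j33.92 Ω = 1001∠-1.9° Ω.

Z = 1000 - j33.92 Ω = 1001∠-1.9° Ω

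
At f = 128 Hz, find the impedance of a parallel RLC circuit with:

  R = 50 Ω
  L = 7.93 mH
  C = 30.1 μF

Step 1 — Angular frequency: ω = 2π·f = 2π·128 = 804.2 rad/s.
Step 2 — Component impedances:
  R: Z = R = 50 Ω
  L: Z = jωL = j·804.2·0.00793 = 0 + j6.378 Ω
  C: Z = 1/(jωC) = -j/(ω·C) = 0 - j41.31 Ω
Step 3 — Parallel combination: 1/Z_total = 1/R + 1/L + 1/C; Z_total = 1.112 + j7.374 Ω = 7.458∠81.4° Ω.

Z = 1.112 + j7.374 Ω = 7.458∠81.4° Ω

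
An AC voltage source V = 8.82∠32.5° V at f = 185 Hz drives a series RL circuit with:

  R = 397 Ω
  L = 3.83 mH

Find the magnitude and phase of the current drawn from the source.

Step 1 — Angular frequency: ω = 2π·f = 2π·185 = 1162 rad/s.
Step 2 — Component impedances:
  R: Z = R = 397 Ω
  L: Z = jωL = j·1162·0.00383 = 0 + j4.452 Ω
Step 3 — Series combination: Z_total = R + L = 397 + j4.452 Ω = 397∠0.6° Ω.
Step 4 — Source phasor: V = 8.82∠32.5° V = 7.439 + j4.739 V.
Step 5 — Ohm's law: I = V / Z_total = (7.439 + j4.739) / (397 + j4.452) = 0.01887 + j0.01173 A.
Step 6 — Convert to polar: |I| = 0.02222 A, ∠I = 31.9°.

I = 0.02222∠31.9° A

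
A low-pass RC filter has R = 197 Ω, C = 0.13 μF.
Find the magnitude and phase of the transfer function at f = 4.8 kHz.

Step 1 — Angular frequency: ω = 2π·4800 = 3.016e+04 rad/s.
Step 2 — Transfer function: H(jω) = 1/(1 + jωRC).
Step 3 — Denominator: 1 + jωRC = 1 + j·3.016e+04·197·1.3e-07 = 1 + j0.7724.
Step 4 — H = 0.6263 - j0.4838.
Step 5 — Magnitude: |H| = 0.7914 (-2.0 dB); phase: φ = -37.7°.

|H| = 0.7914 (-2.0 dB), φ = -37.7°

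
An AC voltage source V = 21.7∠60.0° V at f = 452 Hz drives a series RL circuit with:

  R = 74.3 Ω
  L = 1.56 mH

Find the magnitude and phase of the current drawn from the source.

Step 1 — Angular frequency: ω = 2π·f = 2π·452 = 2840 rad/s.
Step 2 — Component impedances:
  R: Z = R = 74.3 Ω
  L: Z = jωL = j·2840·0.00156 = 0 + j4.43 Ω
Step 3 — Series combination: Z_total = R + L = 74.3 + j4.43 Ω = 74.43∠3.4° Ω.
Step 4 — Source phasor: V = 21.7∠60.0° V = 10.85 + j18.79 V.
Step 5 — Ohm's law: I = V / Z_total = (10.85 + j18.79) / (74.3 + j4.43) = 0.1605 + j0.2434 A.
Step 6 — Convert to polar: |I| = 0.2915 A, ∠I = 56.6°.

I = 0.2915∠56.6° A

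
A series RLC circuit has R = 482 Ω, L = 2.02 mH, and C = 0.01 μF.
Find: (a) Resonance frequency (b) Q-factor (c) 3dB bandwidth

Step 1 — Resonance: ω₀ = 1/√(LC) = 1/√(0.00202·1e-08) = 2.225e+05 rad/s.
Step 2 — f₀ = ω₀/(2π) = 3.541e+04 Hz.
Step 3 — Series Q: Q = ω₀L/R = 2.225e+05·0.00202/482 = 0.9325.
Step 4 — Bandwidth: Δω = ω₀/Q = 2.386e+05 rad/s; BW = Δω/(2π) = 3.798e+04 Hz.

(a) f₀ = 3.541e+04 Hz  (b) Q = 0.9325  (c) BW = 3.798e+04 Hz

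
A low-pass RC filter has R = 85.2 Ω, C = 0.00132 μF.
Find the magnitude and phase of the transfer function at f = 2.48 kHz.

Step 1 — Angular frequency: ω = 2π·2480 = 1.558e+04 rad/s.
Step 2 — Transfer function: H(jω) = 1/(1 + jωRC).
Step 3 — Denominator: 1 + jωRC = 1 + j·1.558e+04·85.2·1.32e-09 = 1 + j0.001752.
Step 4 — H = 1 - j0.001752.
Step 5 — Magnitude: |H| = 1 (-0.0 dB); phase: φ = -0.1°.

|H| = 1 (-0.0 dB), φ = -0.1°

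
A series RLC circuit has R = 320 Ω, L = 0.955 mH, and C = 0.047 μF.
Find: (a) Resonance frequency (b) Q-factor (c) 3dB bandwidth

Step 1 — Resonance: ω₀ = 1/√(LC) = 1/√(0.000955·4.7e-08) = 1.493e+05 rad/s.
Step 2 — f₀ = ω₀/(2π) = 2.376e+04 Hz.
Step 3 — Series Q: Q = ω₀L/R = 1.493e+05·0.000955/320 = 0.4455.
Step 4 — Bandwidth: Δω = ω₀/Q = 3.351e+05 rad/s; BW = Δω/(2π) = 5.333e+04 Hz.

(a) f₀ = 2.376e+04 Hz  (b) Q = 0.4455  (c) BW = 5.333e+04 Hz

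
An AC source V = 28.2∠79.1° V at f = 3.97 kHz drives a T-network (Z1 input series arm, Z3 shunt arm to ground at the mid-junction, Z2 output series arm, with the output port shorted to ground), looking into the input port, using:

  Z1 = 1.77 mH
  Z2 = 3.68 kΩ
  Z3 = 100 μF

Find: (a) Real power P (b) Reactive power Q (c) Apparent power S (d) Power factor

Step 1 — Angular frequency: ω = 2π·f = 2π·3970 = 2.494e+04 rad/s.
Step 2 — Component impedances:
  Z1: Z = jωL = j·2.494e+04·0.00177 = 0 + j44.15 Ω
  Z2: Z = R = 3680 Ω
  Z3: Z = 1/(jωC) = -j/(ω·C) = 0 - j0.4009 Ω
Step 3 — With the output port shorted to ground, the output series arm Z2 runs from the junction to ground; the shunt arm Z3 also runs from the junction to ground. They appear in parallel: Z3 || Z2 = 4.367e-05 - j0.4009 Ω.
Step 4 — Series with input arm Z1: Z_in = Z1 + (Z3 || Z2) = 4.367e-05 + j43.75 Ω = 43.75∠90.0° Ω.
Step 5 — Source phasor: V = 28.2∠79.1° V = 5.332 + j27.69 V.
Step 6 — Current: I = V / Z = 0.6329 - j0.1219 A = 0.6446∠-10.9° A.
Step 7 — Complex power: S = V·I* = 1.814e-05 + j18.18 VA.
Step 8 — Real power: P = Re(S) = 1.814e-05 W.
Step 9 — Reactive power: Q = Im(S) = 18.18 VAR.
Step 10 — Apparent power: |S| = 18.18 VA.
Step 11 — Power factor: PF = P/|S| = 9.982e-07 (lagging).

(a) P = 1.814e-05 W  (b) Q = 18.18 VAR  (c) S = 18.18 VA  (d) PF = 9.982e-07 (lagging)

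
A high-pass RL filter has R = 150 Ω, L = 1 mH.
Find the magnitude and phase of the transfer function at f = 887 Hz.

Step 1 — Angular frequency: ω = 2π·887 = 5573 rad/s.
Step 2 — Transfer function: H(jω) = jωL/(R + jωL).
Step 3 — Numerator jωL = j·5.573; denominator R + jωL = 150 + j5.573.
Step 4 — H = 0.001379 + j0.0371.
Step 5 — Magnitude: |H| = 0.03713 (-28.6 dB); phase: φ = 87.9°.

|H| = 0.03713 (-28.6 dB), φ = 87.9°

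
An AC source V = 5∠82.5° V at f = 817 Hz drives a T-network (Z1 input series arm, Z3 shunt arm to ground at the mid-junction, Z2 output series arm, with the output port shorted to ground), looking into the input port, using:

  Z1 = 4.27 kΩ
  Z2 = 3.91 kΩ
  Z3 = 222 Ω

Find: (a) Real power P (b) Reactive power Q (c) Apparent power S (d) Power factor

Step 1 — Angular frequency: ω = 2π·f = 2π·817 = 5133 rad/s.
Step 2 — Component impedances:
  Z1: Z = R = 4270 Ω
  Z2: Z = R = 3910 Ω
  Z3: Z = R = 222 Ω
Step 3 — With the output port shorted to ground, the output series arm Z2 runs from the junction to ground; the shunt arm Z3 also runs from the junction to ground. They appear in parallel: Z3 || Z2 = 210.1 Ω.
Step 4 — Series with input arm Z1: Z_in = Z1 + (Z3 || Z2) = 4480 Ω = 4480∠0.0° Ω.
Step 5 — Source phasor: V = 5∠82.5° V = 0.6526 + j4.957 V.
Step 6 — Current: I = V / Z = 0.0001457 + j0.001107 A = 0.001116∠82.5° A.
Step 7 — Complex power: S = V·I* = 0.00558 VA.
Step 8 — Real power: P = Re(S) = 0.00558 W.
Step 9 — Reactive power: Q = Im(S) = 0 VAR.
Step 10 — Apparent power: |S| = 0.00558 VA.
Step 11 — Power factor: PF = P/|S| = 1 (unity).

(a) P = 0.00558 W  (b) Q = 0 VAR  (c) S = 0.00558 VA  (d) PF = 1 (unity)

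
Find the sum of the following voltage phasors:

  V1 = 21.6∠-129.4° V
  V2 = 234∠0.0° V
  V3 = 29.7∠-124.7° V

Step 1 — Convert each phasor to rectangular form:
  V1 = 21.6·(cos(-129.4°) + j·sin(-129.4°)) = -13.71 - j16.69 V
  V2 = 234·(cos(0.0°) + j·sin(0.0°)) = 234 V
  V3 = 29.7·(cos(-124.7°) + j·sin(-124.7°)) = -16.91 - j24.42 V
Step 2 — Sum components: V_total = 203.4 - j41.11 V.
Step 3 — Convert to polar: |V_total| = 207.5 V, ∠V_total = -11.4°.

V_total = 207.5∠-11.4° V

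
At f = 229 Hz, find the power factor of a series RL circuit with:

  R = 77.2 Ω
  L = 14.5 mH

Step 1 — Angular frequency: ω = 2π·f = 2π·229 = 1439 rad/s.
Step 2 — Component impedances:
  R: Z = R = 77.2 Ω
  L: Z = jωL = j·1439·0.0145 = 0 + j20.86 Ω
Step 3 — Series combination: Z_total = R + L = 77.2 + j20.86 Ω = 79.97∠15.1° Ω.
Step 4 — Power factor: PF = cos(φ) = Re(Z)/|Z| = 77.2/79.97 = 0.9654.
Step 5 — Type: Im(Z) = 20.86 ⇒ lagging (phase φ = 15.1°).

PF = 0.9654 (lagging, φ = 15.1°)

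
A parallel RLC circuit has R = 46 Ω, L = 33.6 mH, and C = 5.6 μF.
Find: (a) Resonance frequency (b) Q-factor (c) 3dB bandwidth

Step 1 — Resonance: ω₀ = 1/√(LC) = 1/√(0.0336·5.6e-06) = 2305 rad/s.
Step 2 — f₀ = ω₀/(2π) = 366.9 Hz.
Step 3 — Parallel Q: Q = R/(ω₀L) = 46/(2305·0.0336) = 0.5939.
Step 4 — Bandwidth: Δω = ω₀/Q = 3882 rad/s; BW = Δω/(2π) = 617.8 Hz.

(a) f₀ = 366.9 Hz  (b) Q = 0.5939  (c) BW = 617.8 Hz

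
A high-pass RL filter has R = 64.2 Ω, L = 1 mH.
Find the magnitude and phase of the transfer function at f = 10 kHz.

Step 1 — Angular frequency: ω = 2π·1e+04 = 6.283e+04 rad/s.
Step 2 — Transfer function: H(jω) = jωL/(R + jωL).
Step 3 — Numerator jωL = j·62.83; denominator R + jωL = 64.2 + j62.83.
Step 4 — H = 0.4892 + j0.4999.
Step 5 — Magnitude: |H| = 0.6995 (-3.1 dB); phase: φ = 45.6°.

|H| = 0.6995 (-3.1 dB), φ = 45.6°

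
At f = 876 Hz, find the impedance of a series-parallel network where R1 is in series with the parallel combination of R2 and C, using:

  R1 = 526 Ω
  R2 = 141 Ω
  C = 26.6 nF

Step 1 — Angular frequency: ω = 2π·f = 2π·876 = 5504 rad/s.
Step 2 — Component impedances:
  R1: Z = R = 526 Ω
  R2: Z = R = 141 Ω
  C: Z = 1/(jωC) = -j/(ω·C) = 0 - j6830 Ω
Step 3 — Parallel branch: R2 || C = 1/(1/R2 + 1/C) = 140.9 - j2.91 Ω.
Step 4 — Series with R1: Z_total = R1 + (R2 || C) = 666.9 - j2.91 Ω = 666.9∠-0.2° Ω.

Z = 666.9 - j2.91 Ω = 666.9∠-0.2° Ω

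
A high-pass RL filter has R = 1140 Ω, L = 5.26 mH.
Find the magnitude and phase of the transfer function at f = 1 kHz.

Step 1 — Angular frequency: ω = 2π·1000 = 6283 rad/s.
Step 2 — Transfer function: H(jω) = jωL/(R + jωL).
Step 3 — Numerator jωL = j·33.05; denominator R + jωL = 1140 + j33.05.
Step 4 — H = 0.0008398 + j0.02897.
Step 5 — Magnitude: |H| = 0.02898 (-30.8 dB); phase: φ = 88.3°.

|H| = 0.02898 (-30.8 dB), φ = 88.3°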